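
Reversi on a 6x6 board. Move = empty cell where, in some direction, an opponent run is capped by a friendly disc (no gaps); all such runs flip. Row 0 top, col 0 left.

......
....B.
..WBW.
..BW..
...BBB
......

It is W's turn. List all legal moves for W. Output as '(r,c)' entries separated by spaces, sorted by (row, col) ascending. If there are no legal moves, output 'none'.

Answer: (0,4) (1,3) (3,1) (4,2) (5,3) (5,5)

Derivation:
(0,3): no bracket -> illegal
(0,4): flips 1 -> legal
(0,5): no bracket -> illegal
(1,2): no bracket -> illegal
(1,3): flips 1 -> legal
(1,5): no bracket -> illegal
(2,1): no bracket -> illegal
(2,5): no bracket -> illegal
(3,1): flips 1 -> legal
(3,4): no bracket -> illegal
(3,5): no bracket -> illegal
(4,1): no bracket -> illegal
(4,2): flips 1 -> legal
(5,2): no bracket -> illegal
(5,3): flips 1 -> legal
(5,4): no bracket -> illegal
(5,5): flips 1 -> legal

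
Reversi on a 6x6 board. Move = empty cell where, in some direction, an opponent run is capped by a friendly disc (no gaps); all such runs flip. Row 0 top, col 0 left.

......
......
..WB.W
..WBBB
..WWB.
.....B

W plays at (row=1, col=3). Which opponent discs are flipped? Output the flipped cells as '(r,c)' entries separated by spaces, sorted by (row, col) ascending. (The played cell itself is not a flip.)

Dir NW: first cell '.' (not opp) -> no flip
Dir N: first cell '.' (not opp) -> no flip
Dir NE: first cell '.' (not opp) -> no flip
Dir W: first cell '.' (not opp) -> no flip
Dir E: first cell '.' (not opp) -> no flip
Dir SW: first cell 'W' (not opp) -> no flip
Dir S: opp run (2,3) (3,3) capped by W -> flip
Dir SE: first cell '.' (not opp) -> no flip

Answer: (2,3) (3,3)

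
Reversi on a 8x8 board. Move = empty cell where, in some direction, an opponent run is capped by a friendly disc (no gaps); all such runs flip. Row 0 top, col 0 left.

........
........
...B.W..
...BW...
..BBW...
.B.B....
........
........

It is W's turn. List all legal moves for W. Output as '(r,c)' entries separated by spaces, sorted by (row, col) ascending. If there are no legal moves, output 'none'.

(1,2): flips 1 -> legal
(1,3): no bracket -> illegal
(1,4): no bracket -> illegal
(2,2): flips 1 -> legal
(2,4): no bracket -> illegal
(3,1): no bracket -> illegal
(3,2): flips 1 -> legal
(4,0): no bracket -> illegal
(4,1): flips 2 -> legal
(5,0): no bracket -> illegal
(5,2): flips 1 -> legal
(5,4): no bracket -> illegal
(6,0): no bracket -> illegal
(6,1): no bracket -> illegal
(6,2): flips 1 -> legal
(6,3): no bracket -> illegal
(6,4): no bracket -> illegal

Answer: (1,2) (2,2) (3,2) (4,1) (5,2) (6,2)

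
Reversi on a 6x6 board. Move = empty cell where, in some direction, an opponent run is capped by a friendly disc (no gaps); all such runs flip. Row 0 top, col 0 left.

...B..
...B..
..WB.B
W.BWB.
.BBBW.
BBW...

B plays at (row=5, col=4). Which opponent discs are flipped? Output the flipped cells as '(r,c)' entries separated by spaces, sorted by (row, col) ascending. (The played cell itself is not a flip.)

Answer: (4,4)

Derivation:
Dir NW: first cell 'B' (not opp) -> no flip
Dir N: opp run (4,4) capped by B -> flip
Dir NE: first cell '.' (not opp) -> no flip
Dir W: first cell '.' (not opp) -> no flip
Dir E: first cell '.' (not opp) -> no flip
Dir SW: edge -> no flip
Dir S: edge -> no flip
Dir SE: edge -> no flip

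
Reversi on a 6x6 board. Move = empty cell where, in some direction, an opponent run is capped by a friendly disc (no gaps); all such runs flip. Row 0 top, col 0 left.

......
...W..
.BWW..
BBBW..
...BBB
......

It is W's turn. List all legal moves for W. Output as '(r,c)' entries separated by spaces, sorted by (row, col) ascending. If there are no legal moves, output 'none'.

Answer: (2,0) (4,0) (4,1) (4,2) (5,3) (5,5)

Derivation:
(1,0): no bracket -> illegal
(1,1): no bracket -> illegal
(1,2): no bracket -> illegal
(2,0): flips 1 -> legal
(3,4): no bracket -> illegal
(3,5): no bracket -> illegal
(4,0): flips 1 -> legal
(4,1): flips 1 -> legal
(4,2): flips 1 -> legal
(5,2): no bracket -> illegal
(5,3): flips 1 -> legal
(5,4): no bracket -> illegal
(5,5): flips 1 -> legal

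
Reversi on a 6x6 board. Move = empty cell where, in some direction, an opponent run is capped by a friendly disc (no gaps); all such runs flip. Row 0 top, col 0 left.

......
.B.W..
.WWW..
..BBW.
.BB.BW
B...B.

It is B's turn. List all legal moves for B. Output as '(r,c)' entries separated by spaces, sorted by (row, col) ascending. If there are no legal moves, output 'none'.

(0,2): no bracket -> illegal
(0,3): flips 2 -> legal
(0,4): no bracket -> illegal
(1,0): flips 1 -> legal
(1,2): flips 1 -> legal
(1,4): flips 1 -> legal
(2,0): no bracket -> illegal
(2,4): flips 1 -> legal
(2,5): no bracket -> illegal
(3,0): no bracket -> illegal
(3,1): flips 1 -> legal
(3,5): flips 1 -> legal
(4,3): no bracket -> illegal
(5,5): no bracket -> illegal

Answer: (0,3) (1,0) (1,2) (1,4) (2,4) (3,1) (3,5)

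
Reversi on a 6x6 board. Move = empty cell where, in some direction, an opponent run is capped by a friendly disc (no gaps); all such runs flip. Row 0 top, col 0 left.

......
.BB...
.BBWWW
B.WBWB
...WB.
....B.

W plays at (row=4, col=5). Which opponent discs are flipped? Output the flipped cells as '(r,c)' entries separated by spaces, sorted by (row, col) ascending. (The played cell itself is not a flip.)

Answer: (3,5) (4,4)

Derivation:
Dir NW: first cell 'W' (not opp) -> no flip
Dir N: opp run (3,5) capped by W -> flip
Dir NE: edge -> no flip
Dir W: opp run (4,4) capped by W -> flip
Dir E: edge -> no flip
Dir SW: opp run (5,4), next=edge -> no flip
Dir S: first cell '.' (not opp) -> no flip
Dir SE: edge -> no flip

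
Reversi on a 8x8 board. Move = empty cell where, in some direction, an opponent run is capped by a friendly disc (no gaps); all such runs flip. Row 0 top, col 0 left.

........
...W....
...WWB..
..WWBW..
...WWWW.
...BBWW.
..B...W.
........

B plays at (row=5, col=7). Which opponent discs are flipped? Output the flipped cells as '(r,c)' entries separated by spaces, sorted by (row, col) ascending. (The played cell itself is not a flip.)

Answer: (5,5) (5,6)

Derivation:
Dir NW: opp run (4,6) (3,5) (2,4) (1,3), next='.' -> no flip
Dir N: first cell '.' (not opp) -> no flip
Dir NE: edge -> no flip
Dir W: opp run (5,6) (5,5) capped by B -> flip
Dir E: edge -> no flip
Dir SW: opp run (6,6), next='.' -> no flip
Dir S: first cell '.' (not opp) -> no flip
Dir SE: edge -> no flip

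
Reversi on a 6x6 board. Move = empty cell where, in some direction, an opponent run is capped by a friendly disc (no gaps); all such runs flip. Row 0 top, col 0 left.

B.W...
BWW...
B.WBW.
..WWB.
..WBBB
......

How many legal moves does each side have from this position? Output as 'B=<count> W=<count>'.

Answer: B=7 W=6

Derivation:
-- B to move --
(0,1): flips 1 -> legal
(0,3): no bracket -> illegal
(1,3): flips 2 -> legal
(1,4): flips 1 -> legal
(1,5): no bracket -> illegal
(2,1): flips 2 -> legal
(2,5): flips 1 -> legal
(3,1): flips 2 -> legal
(3,5): no bracket -> illegal
(4,1): flips 2 -> legal
(5,1): no bracket -> illegal
(5,2): no bracket -> illegal
(5,3): no bracket -> illegal
B mobility = 7
-- W to move --
(0,1): no bracket -> illegal
(1,3): flips 1 -> legal
(1,4): flips 1 -> legal
(2,1): no bracket -> illegal
(2,5): no bracket -> illegal
(3,0): no bracket -> illegal
(3,1): no bracket -> illegal
(3,5): flips 1 -> legal
(5,2): no bracket -> illegal
(5,3): flips 1 -> legal
(5,4): flips 3 -> legal
(5,5): flips 1 -> legal
W mobility = 6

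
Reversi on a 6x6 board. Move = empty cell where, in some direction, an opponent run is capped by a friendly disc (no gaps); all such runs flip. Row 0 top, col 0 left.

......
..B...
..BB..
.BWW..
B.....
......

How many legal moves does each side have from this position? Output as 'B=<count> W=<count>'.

-- B to move --
(2,1): no bracket -> illegal
(2,4): no bracket -> illegal
(3,4): flips 2 -> legal
(4,1): flips 1 -> legal
(4,2): flips 1 -> legal
(4,3): flips 1 -> legal
(4,4): flips 1 -> legal
B mobility = 5
-- W to move --
(0,1): no bracket -> illegal
(0,2): flips 2 -> legal
(0,3): no bracket -> illegal
(1,1): flips 1 -> legal
(1,3): flips 1 -> legal
(1,4): flips 1 -> legal
(2,0): no bracket -> illegal
(2,1): no bracket -> illegal
(2,4): no bracket -> illegal
(3,0): flips 1 -> legal
(3,4): no bracket -> illegal
(4,1): no bracket -> illegal
(4,2): no bracket -> illegal
(5,0): no bracket -> illegal
(5,1): no bracket -> illegal
W mobility = 5

Answer: B=5 W=5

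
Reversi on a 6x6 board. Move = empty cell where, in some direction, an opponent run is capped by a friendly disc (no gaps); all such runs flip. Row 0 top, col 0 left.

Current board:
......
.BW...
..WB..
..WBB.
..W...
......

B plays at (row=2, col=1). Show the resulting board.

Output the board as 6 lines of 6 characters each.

Place B at (2,1); scan 8 dirs for brackets.
Dir NW: first cell '.' (not opp) -> no flip
Dir N: first cell 'B' (not opp) -> no flip
Dir NE: opp run (1,2), next='.' -> no flip
Dir W: first cell '.' (not opp) -> no flip
Dir E: opp run (2,2) capped by B -> flip
Dir SW: first cell '.' (not opp) -> no flip
Dir S: first cell '.' (not opp) -> no flip
Dir SE: opp run (3,2), next='.' -> no flip
All flips: (2,2)

Answer: ......
.BW...
.BBB..
..WBB.
..W...
......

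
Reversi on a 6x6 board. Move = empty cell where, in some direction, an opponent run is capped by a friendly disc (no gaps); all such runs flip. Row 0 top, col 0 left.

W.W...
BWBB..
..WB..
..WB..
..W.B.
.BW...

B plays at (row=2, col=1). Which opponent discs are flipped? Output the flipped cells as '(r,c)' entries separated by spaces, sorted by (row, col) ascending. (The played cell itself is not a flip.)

Answer: (2,2)

Derivation:
Dir NW: first cell 'B' (not opp) -> no flip
Dir N: opp run (1,1), next='.' -> no flip
Dir NE: first cell 'B' (not opp) -> no flip
Dir W: first cell '.' (not opp) -> no flip
Dir E: opp run (2,2) capped by B -> flip
Dir SW: first cell '.' (not opp) -> no flip
Dir S: first cell '.' (not opp) -> no flip
Dir SE: opp run (3,2), next='.' -> no flip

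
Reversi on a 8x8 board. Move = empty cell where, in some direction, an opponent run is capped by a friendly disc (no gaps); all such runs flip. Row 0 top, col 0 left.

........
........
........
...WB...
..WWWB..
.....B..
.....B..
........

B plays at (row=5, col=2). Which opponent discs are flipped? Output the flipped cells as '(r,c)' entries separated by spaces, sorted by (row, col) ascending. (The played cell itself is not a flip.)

Answer: (4,3)

Derivation:
Dir NW: first cell '.' (not opp) -> no flip
Dir N: opp run (4,2), next='.' -> no flip
Dir NE: opp run (4,3) capped by B -> flip
Dir W: first cell '.' (not opp) -> no flip
Dir E: first cell '.' (not opp) -> no flip
Dir SW: first cell '.' (not opp) -> no flip
Dir S: first cell '.' (not opp) -> no flip
Dir SE: first cell '.' (not opp) -> no flip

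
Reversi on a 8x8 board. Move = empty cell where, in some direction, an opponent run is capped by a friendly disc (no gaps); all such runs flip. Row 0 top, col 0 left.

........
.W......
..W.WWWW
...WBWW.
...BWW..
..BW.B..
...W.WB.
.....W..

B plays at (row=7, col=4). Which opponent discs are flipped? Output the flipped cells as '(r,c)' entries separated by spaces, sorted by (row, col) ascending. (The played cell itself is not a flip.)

Answer: (6,3)

Derivation:
Dir NW: opp run (6,3) capped by B -> flip
Dir N: first cell '.' (not opp) -> no flip
Dir NE: opp run (6,5), next='.' -> no flip
Dir W: first cell '.' (not opp) -> no flip
Dir E: opp run (7,5), next='.' -> no flip
Dir SW: edge -> no flip
Dir S: edge -> no flip
Dir SE: edge -> no flip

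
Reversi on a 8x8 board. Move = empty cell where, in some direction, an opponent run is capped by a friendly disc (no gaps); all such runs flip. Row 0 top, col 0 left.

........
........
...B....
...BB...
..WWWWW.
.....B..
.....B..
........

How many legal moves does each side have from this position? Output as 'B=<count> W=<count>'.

Answer: B=7 W=8

Derivation:
-- B to move --
(3,1): no bracket -> illegal
(3,2): no bracket -> illegal
(3,5): flips 1 -> legal
(3,6): no bracket -> illegal
(3,7): flips 1 -> legal
(4,1): no bracket -> illegal
(4,7): no bracket -> illegal
(5,1): flips 1 -> legal
(5,2): flips 1 -> legal
(5,3): flips 1 -> legal
(5,4): flips 1 -> legal
(5,6): flips 1 -> legal
(5,7): no bracket -> illegal
B mobility = 7
-- W to move --
(1,2): flips 2 -> legal
(1,3): flips 2 -> legal
(1,4): no bracket -> illegal
(2,2): flips 1 -> legal
(2,4): flips 2 -> legal
(2,5): flips 1 -> legal
(3,2): no bracket -> illegal
(3,5): no bracket -> illegal
(5,4): no bracket -> illegal
(5,6): no bracket -> illegal
(6,4): flips 1 -> legal
(6,6): flips 1 -> legal
(7,4): no bracket -> illegal
(7,5): flips 2 -> legal
(7,6): no bracket -> illegal
W mobility = 8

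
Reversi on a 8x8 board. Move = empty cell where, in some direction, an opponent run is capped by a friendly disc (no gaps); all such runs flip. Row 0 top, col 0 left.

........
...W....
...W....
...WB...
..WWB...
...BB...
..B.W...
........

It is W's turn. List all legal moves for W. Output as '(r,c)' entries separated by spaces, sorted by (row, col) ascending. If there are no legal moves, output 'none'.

Answer: (2,4) (2,5) (3,5) (4,5) (5,5) (6,3) (6,5)

Derivation:
(2,4): flips 3 -> legal
(2,5): flips 1 -> legal
(3,5): flips 1 -> legal
(4,5): flips 2 -> legal
(5,1): no bracket -> illegal
(5,2): no bracket -> illegal
(5,5): flips 1 -> legal
(6,1): no bracket -> illegal
(6,3): flips 1 -> legal
(6,5): flips 1 -> legal
(7,1): no bracket -> illegal
(7,2): no bracket -> illegal
(7,3): no bracket -> illegal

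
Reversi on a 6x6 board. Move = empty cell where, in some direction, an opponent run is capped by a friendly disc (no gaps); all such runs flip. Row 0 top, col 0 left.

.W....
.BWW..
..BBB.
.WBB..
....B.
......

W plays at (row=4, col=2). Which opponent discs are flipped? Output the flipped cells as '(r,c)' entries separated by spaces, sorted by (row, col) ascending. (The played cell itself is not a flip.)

Dir NW: first cell 'W' (not opp) -> no flip
Dir N: opp run (3,2) (2,2) capped by W -> flip
Dir NE: opp run (3,3) (2,4), next='.' -> no flip
Dir W: first cell '.' (not opp) -> no flip
Dir E: first cell '.' (not opp) -> no flip
Dir SW: first cell '.' (not opp) -> no flip
Dir S: first cell '.' (not opp) -> no flip
Dir SE: first cell '.' (not opp) -> no flip

Answer: (2,2) (3,2)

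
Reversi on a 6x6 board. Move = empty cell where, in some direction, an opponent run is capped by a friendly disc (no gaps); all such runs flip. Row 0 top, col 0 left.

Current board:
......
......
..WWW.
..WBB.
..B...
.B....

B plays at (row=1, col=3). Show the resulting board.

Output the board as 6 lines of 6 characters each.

Place B at (1,3); scan 8 dirs for brackets.
Dir NW: first cell '.' (not opp) -> no flip
Dir N: first cell '.' (not opp) -> no flip
Dir NE: first cell '.' (not opp) -> no flip
Dir W: first cell '.' (not opp) -> no flip
Dir E: first cell '.' (not opp) -> no flip
Dir SW: opp run (2,2), next='.' -> no flip
Dir S: opp run (2,3) capped by B -> flip
Dir SE: opp run (2,4), next='.' -> no flip
All flips: (2,3)

Answer: ......
...B..
..WBW.
..WBB.
..B...
.B....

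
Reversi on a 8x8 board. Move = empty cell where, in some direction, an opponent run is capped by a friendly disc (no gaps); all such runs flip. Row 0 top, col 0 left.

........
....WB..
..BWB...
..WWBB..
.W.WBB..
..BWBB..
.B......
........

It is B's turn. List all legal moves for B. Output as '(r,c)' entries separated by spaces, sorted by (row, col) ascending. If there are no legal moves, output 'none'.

(0,3): no bracket -> illegal
(0,4): flips 1 -> legal
(0,5): no bracket -> illegal
(1,2): flips 1 -> legal
(1,3): flips 1 -> legal
(2,1): flips 2 -> legal
(2,5): no bracket -> illegal
(3,0): flips 1 -> legal
(3,1): flips 2 -> legal
(4,0): no bracket -> illegal
(4,2): flips 3 -> legal
(5,0): no bracket -> illegal
(5,1): no bracket -> illegal
(6,2): flips 1 -> legal
(6,3): no bracket -> illegal
(6,4): no bracket -> illegal

Answer: (0,4) (1,2) (1,3) (2,1) (3,0) (3,1) (4,2) (6,2)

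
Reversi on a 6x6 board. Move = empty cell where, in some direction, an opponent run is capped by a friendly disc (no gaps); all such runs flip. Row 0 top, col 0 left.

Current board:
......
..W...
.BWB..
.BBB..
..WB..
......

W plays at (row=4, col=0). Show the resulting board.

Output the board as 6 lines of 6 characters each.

Answer: ......
..W...
.BWB..
.WBB..
W.WB..
......

Derivation:
Place W at (4,0); scan 8 dirs for brackets.
Dir NW: edge -> no flip
Dir N: first cell '.' (not opp) -> no flip
Dir NE: opp run (3,1) capped by W -> flip
Dir W: edge -> no flip
Dir E: first cell '.' (not opp) -> no flip
Dir SW: edge -> no flip
Dir S: first cell '.' (not opp) -> no flip
Dir SE: first cell '.' (not opp) -> no flip
All flips: (3,1)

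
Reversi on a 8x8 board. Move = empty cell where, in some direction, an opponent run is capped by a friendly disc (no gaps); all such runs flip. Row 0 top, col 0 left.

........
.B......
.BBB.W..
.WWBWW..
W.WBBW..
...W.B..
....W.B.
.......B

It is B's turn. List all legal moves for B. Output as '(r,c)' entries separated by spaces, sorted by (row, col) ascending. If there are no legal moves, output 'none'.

(1,4): no bracket -> illegal
(1,5): flips 3 -> legal
(1,6): flips 2 -> legal
(2,0): no bracket -> illegal
(2,4): flips 1 -> legal
(2,6): flips 1 -> legal
(3,0): flips 2 -> legal
(3,6): flips 2 -> legal
(4,1): flips 3 -> legal
(4,6): flips 1 -> legal
(5,0): no bracket -> illegal
(5,1): flips 1 -> legal
(5,2): flips 2 -> legal
(5,4): no bracket -> illegal
(5,6): flips 2 -> legal
(6,2): flips 1 -> legal
(6,3): flips 1 -> legal
(6,5): no bracket -> illegal
(7,3): flips 1 -> legal
(7,4): no bracket -> illegal
(7,5): no bracket -> illegal

Answer: (1,5) (1,6) (2,4) (2,6) (3,0) (3,6) (4,1) (4,6) (5,1) (5,2) (5,6) (6,2) (6,3) (7,3)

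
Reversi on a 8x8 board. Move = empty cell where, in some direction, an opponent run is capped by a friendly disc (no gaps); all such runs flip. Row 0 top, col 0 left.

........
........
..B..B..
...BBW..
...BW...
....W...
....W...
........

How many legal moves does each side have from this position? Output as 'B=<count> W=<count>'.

Answer: B=5 W=5

Derivation:
-- B to move --
(2,4): no bracket -> illegal
(2,6): no bracket -> illegal
(3,6): flips 1 -> legal
(4,5): flips 2 -> legal
(4,6): no bracket -> illegal
(5,3): no bracket -> illegal
(5,5): flips 1 -> legal
(6,3): no bracket -> illegal
(6,5): flips 1 -> legal
(7,3): no bracket -> illegal
(7,4): flips 3 -> legal
(7,5): no bracket -> illegal
B mobility = 5
-- W to move --
(1,1): flips 2 -> legal
(1,2): no bracket -> illegal
(1,3): no bracket -> illegal
(1,4): no bracket -> illegal
(1,5): flips 1 -> legal
(1,6): no bracket -> illegal
(2,1): no bracket -> illegal
(2,3): no bracket -> illegal
(2,4): flips 1 -> legal
(2,6): no bracket -> illegal
(3,1): no bracket -> illegal
(3,2): flips 3 -> legal
(3,6): no bracket -> illegal
(4,2): flips 1 -> legal
(4,5): no bracket -> illegal
(5,2): no bracket -> illegal
(5,3): no bracket -> illegal
W mobility = 5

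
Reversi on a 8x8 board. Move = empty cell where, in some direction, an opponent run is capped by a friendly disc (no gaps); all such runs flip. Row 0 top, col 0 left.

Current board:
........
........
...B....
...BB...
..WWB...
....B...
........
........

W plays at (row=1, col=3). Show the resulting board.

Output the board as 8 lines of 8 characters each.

Place W at (1,3); scan 8 dirs for brackets.
Dir NW: first cell '.' (not opp) -> no flip
Dir N: first cell '.' (not opp) -> no flip
Dir NE: first cell '.' (not opp) -> no flip
Dir W: first cell '.' (not opp) -> no flip
Dir E: first cell '.' (not opp) -> no flip
Dir SW: first cell '.' (not opp) -> no flip
Dir S: opp run (2,3) (3,3) capped by W -> flip
Dir SE: first cell '.' (not opp) -> no flip
All flips: (2,3) (3,3)

Answer: ........
...W....
...W....
...WB...
..WWB...
....B...
........
........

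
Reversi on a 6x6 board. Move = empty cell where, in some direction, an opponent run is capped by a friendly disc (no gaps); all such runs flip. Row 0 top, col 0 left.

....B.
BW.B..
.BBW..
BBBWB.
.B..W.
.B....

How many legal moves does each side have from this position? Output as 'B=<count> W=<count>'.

-- B to move --
(0,0): flips 1 -> legal
(0,1): flips 1 -> legal
(0,2): no bracket -> illegal
(1,2): flips 2 -> legal
(1,4): flips 1 -> legal
(2,0): no bracket -> illegal
(2,4): flips 1 -> legal
(3,5): no bracket -> illegal
(4,2): no bracket -> illegal
(4,3): flips 2 -> legal
(4,5): no bracket -> illegal
(5,3): no bracket -> illegal
(5,4): flips 1 -> legal
(5,5): flips 2 -> legal
B mobility = 8
-- W to move --
(0,0): no bracket -> illegal
(0,1): no bracket -> illegal
(0,2): no bracket -> illegal
(0,3): flips 1 -> legal
(0,5): no bracket -> illegal
(1,2): no bracket -> illegal
(1,4): no bracket -> illegal
(1,5): no bracket -> illegal
(2,0): flips 2 -> legal
(2,4): flips 1 -> legal
(2,5): no bracket -> illegal
(3,5): flips 1 -> legal
(4,0): no bracket -> illegal
(4,2): no bracket -> illegal
(4,3): no bracket -> illegal
(4,5): flips 1 -> legal
(5,0): flips 2 -> legal
(5,2): no bracket -> illegal
W mobility = 6

Answer: B=8 W=6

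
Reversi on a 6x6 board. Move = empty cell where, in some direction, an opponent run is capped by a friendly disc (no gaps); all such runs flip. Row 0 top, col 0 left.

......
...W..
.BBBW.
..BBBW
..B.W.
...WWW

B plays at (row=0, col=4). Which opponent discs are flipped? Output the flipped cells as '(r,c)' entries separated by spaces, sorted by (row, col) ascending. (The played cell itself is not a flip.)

Answer: (1,3)

Derivation:
Dir NW: edge -> no flip
Dir N: edge -> no flip
Dir NE: edge -> no flip
Dir W: first cell '.' (not opp) -> no flip
Dir E: first cell '.' (not opp) -> no flip
Dir SW: opp run (1,3) capped by B -> flip
Dir S: first cell '.' (not opp) -> no flip
Dir SE: first cell '.' (not opp) -> no flip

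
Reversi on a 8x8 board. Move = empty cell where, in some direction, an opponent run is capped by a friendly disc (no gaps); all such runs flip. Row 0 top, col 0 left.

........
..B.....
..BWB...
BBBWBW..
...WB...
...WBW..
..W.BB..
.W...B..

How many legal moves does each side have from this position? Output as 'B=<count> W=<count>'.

Answer: B=9 W=10

Derivation:
-- B to move --
(1,3): no bracket -> illegal
(1,4): flips 1 -> legal
(2,5): no bracket -> illegal
(2,6): flips 1 -> legal
(3,6): flips 1 -> legal
(4,2): flips 3 -> legal
(4,5): flips 1 -> legal
(4,6): flips 2 -> legal
(5,1): no bracket -> illegal
(5,2): flips 2 -> legal
(5,6): flips 1 -> legal
(6,0): no bracket -> illegal
(6,1): no bracket -> illegal
(6,3): no bracket -> illegal
(6,6): flips 1 -> legal
(7,0): no bracket -> illegal
(7,2): no bracket -> illegal
(7,3): no bracket -> illegal
B mobility = 9
-- W to move --
(0,1): flips 1 -> legal
(0,2): no bracket -> illegal
(0,3): no bracket -> illegal
(1,1): flips 1 -> legal
(1,3): flips 1 -> legal
(1,4): no bracket -> illegal
(1,5): flips 1 -> legal
(2,0): no bracket -> illegal
(2,1): flips 2 -> legal
(2,5): flips 2 -> legal
(4,0): no bracket -> illegal
(4,1): flips 1 -> legal
(4,2): no bracket -> illegal
(4,5): flips 2 -> legal
(5,6): no bracket -> illegal
(6,3): no bracket -> illegal
(6,6): no bracket -> illegal
(7,3): flips 1 -> legal
(7,4): no bracket -> illegal
(7,6): flips 2 -> legal
W mobility = 10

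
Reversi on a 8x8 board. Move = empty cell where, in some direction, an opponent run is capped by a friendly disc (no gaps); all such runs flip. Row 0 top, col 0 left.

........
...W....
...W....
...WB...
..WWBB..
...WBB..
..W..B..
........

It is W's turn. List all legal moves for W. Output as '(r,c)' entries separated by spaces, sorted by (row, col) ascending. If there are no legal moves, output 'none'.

(2,4): no bracket -> illegal
(2,5): flips 1 -> legal
(3,5): flips 2 -> legal
(3,6): no bracket -> illegal
(4,6): flips 2 -> legal
(5,6): flips 4 -> legal
(6,3): no bracket -> illegal
(6,4): no bracket -> illegal
(6,6): flips 2 -> legal
(7,4): no bracket -> illegal
(7,5): no bracket -> illegal
(7,6): flips 2 -> legal

Answer: (2,5) (3,5) (4,6) (5,6) (6,6) (7,6)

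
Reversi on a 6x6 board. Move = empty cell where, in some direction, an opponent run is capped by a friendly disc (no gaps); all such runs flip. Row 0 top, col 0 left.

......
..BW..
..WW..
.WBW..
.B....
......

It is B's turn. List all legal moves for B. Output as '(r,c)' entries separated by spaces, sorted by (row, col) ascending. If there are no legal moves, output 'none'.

Answer: (1,4) (2,1) (3,0) (3,4)

Derivation:
(0,2): no bracket -> illegal
(0,3): no bracket -> illegal
(0,4): no bracket -> illegal
(1,1): no bracket -> illegal
(1,4): flips 2 -> legal
(2,0): no bracket -> illegal
(2,1): flips 1 -> legal
(2,4): no bracket -> illegal
(3,0): flips 1 -> legal
(3,4): flips 2 -> legal
(4,0): no bracket -> illegal
(4,2): no bracket -> illegal
(4,3): no bracket -> illegal
(4,4): no bracket -> illegal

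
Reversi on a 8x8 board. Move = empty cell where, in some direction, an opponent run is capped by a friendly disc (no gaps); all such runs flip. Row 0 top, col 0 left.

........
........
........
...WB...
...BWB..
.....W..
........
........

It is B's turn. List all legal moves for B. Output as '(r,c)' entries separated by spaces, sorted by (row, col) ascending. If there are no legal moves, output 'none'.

(2,2): no bracket -> illegal
(2,3): flips 1 -> legal
(2,4): no bracket -> illegal
(3,2): flips 1 -> legal
(3,5): no bracket -> illegal
(4,2): no bracket -> illegal
(4,6): no bracket -> illegal
(5,3): no bracket -> illegal
(5,4): flips 1 -> legal
(5,6): no bracket -> illegal
(6,4): no bracket -> illegal
(6,5): flips 1 -> legal
(6,6): no bracket -> illegal

Answer: (2,3) (3,2) (5,4) (6,5)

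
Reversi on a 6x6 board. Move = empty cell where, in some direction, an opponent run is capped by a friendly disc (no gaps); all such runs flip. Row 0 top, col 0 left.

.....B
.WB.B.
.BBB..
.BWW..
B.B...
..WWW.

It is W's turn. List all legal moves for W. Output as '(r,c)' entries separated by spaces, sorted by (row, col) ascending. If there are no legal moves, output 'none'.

Answer: (0,2) (1,0) (1,3) (2,0) (3,0) (4,1) (5,1)

Derivation:
(0,1): no bracket -> illegal
(0,2): flips 2 -> legal
(0,3): no bracket -> illegal
(0,4): no bracket -> illegal
(1,0): flips 1 -> legal
(1,3): flips 2 -> legal
(1,5): no bracket -> illegal
(2,0): flips 2 -> legal
(2,4): no bracket -> illegal
(2,5): no bracket -> illegal
(3,0): flips 1 -> legal
(3,4): no bracket -> illegal
(4,1): flips 2 -> legal
(4,3): no bracket -> illegal
(5,0): no bracket -> illegal
(5,1): flips 1 -> legal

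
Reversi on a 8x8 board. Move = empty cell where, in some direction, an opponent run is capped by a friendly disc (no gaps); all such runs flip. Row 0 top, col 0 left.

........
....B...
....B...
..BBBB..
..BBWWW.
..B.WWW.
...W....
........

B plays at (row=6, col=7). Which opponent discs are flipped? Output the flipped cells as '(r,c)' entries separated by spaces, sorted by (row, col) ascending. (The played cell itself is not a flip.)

Answer: (4,5) (5,6)

Derivation:
Dir NW: opp run (5,6) (4,5) capped by B -> flip
Dir N: first cell '.' (not opp) -> no flip
Dir NE: edge -> no flip
Dir W: first cell '.' (not opp) -> no flip
Dir E: edge -> no flip
Dir SW: first cell '.' (not opp) -> no flip
Dir S: first cell '.' (not opp) -> no flip
Dir SE: edge -> no flip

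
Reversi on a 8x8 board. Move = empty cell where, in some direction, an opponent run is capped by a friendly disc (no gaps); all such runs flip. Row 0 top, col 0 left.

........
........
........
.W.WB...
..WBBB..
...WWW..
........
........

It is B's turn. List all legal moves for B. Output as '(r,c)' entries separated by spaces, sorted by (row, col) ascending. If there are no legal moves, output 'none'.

(2,0): no bracket -> illegal
(2,1): no bracket -> illegal
(2,2): flips 1 -> legal
(2,3): flips 1 -> legal
(2,4): no bracket -> illegal
(3,0): no bracket -> illegal
(3,2): flips 1 -> legal
(4,0): no bracket -> illegal
(4,1): flips 1 -> legal
(4,6): no bracket -> illegal
(5,1): no bracket -> illegal
(5,2): no bracket -> illegal
(5,6): no bracket -> illegal
(6,2): flips 1 -> legal
(6,3): flips 2 -> legal
(6,4): flips 1 -> legal
(6,5): flips 2 -> legal
(6,6): flips 1 -> legal

Answer: (2,2) (2,3) (3,2) (4,1) (6,2) (6,3) (6,4) (6,5) (6,6)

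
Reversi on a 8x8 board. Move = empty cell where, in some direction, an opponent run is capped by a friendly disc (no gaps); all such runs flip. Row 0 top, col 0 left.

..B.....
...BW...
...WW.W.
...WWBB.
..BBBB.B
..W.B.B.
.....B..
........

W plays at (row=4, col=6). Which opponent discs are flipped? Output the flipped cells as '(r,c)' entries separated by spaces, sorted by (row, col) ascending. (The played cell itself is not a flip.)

Dir NW: opp run (3,5) capped by W -> flip
Dir N: opp run (3,6) capped by W -> flip
Dir NE: first cell '.' (not opp) -> no flip
Dir W: opp run (4,5) (4,4) (4,3) (4,2), next='.' -> no flip
Dir E: opp run (4,7), next=edge -> no flip
Dir SW: first cell '.' (not opp) -> no flip
Dir S: opp run (5,6), next='.' -> no flip
Dir SE: first cell '.' (not opp) -> no flip

Answer: (3,5) (3,6)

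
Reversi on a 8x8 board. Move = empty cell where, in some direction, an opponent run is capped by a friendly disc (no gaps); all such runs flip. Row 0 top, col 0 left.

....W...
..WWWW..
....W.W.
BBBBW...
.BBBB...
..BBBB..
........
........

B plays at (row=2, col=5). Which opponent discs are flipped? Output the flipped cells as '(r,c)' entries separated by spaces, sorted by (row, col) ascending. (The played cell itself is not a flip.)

Answer: (3,4)

Derivation:
Dir NW: opp run (1,4), next='.' -> no flip
Dir N: opp run (1,5), next='.' -> no flip
Dir NE: first cell '.' (not opp) -> no flip
Dir W: opp run (2,4), next='.' -> no flip
Dir E: opp run (2,6), next='.' -> no flip
Dir SW: opp run (3,4) capped by B -> flip
Dir S: first cell '.' (not opp) -> no flip
Dir SE: first cell '.' (not opp) -> no flip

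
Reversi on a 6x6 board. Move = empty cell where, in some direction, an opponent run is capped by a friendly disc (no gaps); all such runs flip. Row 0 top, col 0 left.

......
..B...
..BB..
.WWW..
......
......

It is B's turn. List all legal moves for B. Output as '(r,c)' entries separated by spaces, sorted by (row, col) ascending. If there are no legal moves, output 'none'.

Answer: (4,0) (4,1) (4,2) (4,3) (4,4)

Derivation:
(2,0): no bracket -> illegal
(2,1): no bracket -> illegal
(2,4): no bracket -> illegal
(3,0): no bracket -> illegal
(3,4): no bracket -> illegal
(4,0): flips 1 -> legal
(4,1): flips 1 -> legal
(4,2): flips 1 -> legal
(4,3): flips 1 -> legal
(4,4): flips 1 -> legal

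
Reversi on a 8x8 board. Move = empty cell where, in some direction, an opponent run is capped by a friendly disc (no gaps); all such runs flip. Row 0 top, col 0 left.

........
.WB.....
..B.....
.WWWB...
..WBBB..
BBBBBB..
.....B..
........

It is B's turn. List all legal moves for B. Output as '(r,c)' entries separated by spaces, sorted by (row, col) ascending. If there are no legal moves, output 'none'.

(0,0): flips 1 -> legal
(0,1): no bracket -> illegal
(0,2): no bracket -> illegal
(1,0): flips 1 -> legal
(2,0): flips 2 -> legal
(2,1): flips 1 -> legal
(2,3): flips 1 -> legal
(2,4): flips 2 -> legal
(3,0): flips 3 -> legal
(4,0): flips 1 -> legal
(4,1): flips 1 -> legal

Answer: (0,0) (1,0) (2,0) (2,1) (2,3) (2,4) (3,0) (4,0) (4,1)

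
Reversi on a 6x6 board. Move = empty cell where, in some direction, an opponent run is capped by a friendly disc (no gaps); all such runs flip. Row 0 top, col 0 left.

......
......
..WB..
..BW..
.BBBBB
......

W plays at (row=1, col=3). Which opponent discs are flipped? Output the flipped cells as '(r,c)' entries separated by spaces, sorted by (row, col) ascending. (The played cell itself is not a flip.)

Answer: (2,3)

Derivation:
Dir NW: first cell '.' (not opp) -> no flip
Dir N: first cell '.' (not opp) -> no flip
Dir NE: first cell '.' (not opp) -> no flip
Dir W: first cell '.' (not opp) -> no flip
Dir E: first cell '.' (not opp) -> no flip
Dir SW: first cell 'W' (not opp) -> no flip
Dir S: opp run (2,3) capped by W -> flip
Dir SE: first cell '.' (not opp) -> no flip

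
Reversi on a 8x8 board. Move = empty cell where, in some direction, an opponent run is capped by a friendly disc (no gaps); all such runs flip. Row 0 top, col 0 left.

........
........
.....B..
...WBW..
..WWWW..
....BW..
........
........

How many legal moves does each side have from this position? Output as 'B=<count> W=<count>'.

-- B to move --
(2,2): no bracket -> illegal
(2,3): no bracket -> illegal
(2,4): no bracket -> illegal
(2,6): no bracket -> illegal
(3,1): no bracket -> illegal
(3,2): flips 2 -> legal
(3,6): flips 2 -> legal
(4,1): no bracket -> illegal
(4,6): no bracket -> illegal
(5,1): no bracket -> illegal
(5,2): flips 1 -> legal
(5,3): no bracket -> illegal
(5,6): flips 2 -> legal
(6,4): no bracket -> illegal
(6,5): flips 3 -> legal
(6,6): no bracket -> illegal
B mobility = 5
-- W to move --
(1,4): no bracket -> illegal
(1,5): flips 1 -> legal
(1,6): flips 2 -> legal
(2,3): flips 1 -> legal
(2,4): flips 1 -> legal
(2,6): no bracket -> illegal
(3,6): no bracket -> illegal
(5,3): flips 1 -> legal
(6,3): flips 1 -> legal
(6,4): flips 1 -> legal
(6,5): flips 1 -> legal
W mobility = 8

Answer: B=5 W=8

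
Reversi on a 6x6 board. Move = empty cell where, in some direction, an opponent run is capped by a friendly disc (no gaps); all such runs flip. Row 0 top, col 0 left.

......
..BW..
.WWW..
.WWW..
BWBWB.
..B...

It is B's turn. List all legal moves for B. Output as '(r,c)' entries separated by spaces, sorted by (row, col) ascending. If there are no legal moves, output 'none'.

(0,2): no bracket -> illegal
(0,3): no bracket -> illegal
(0,4): flips 3 -> legal
(1,0): no bracket -> illegal
(1,1): flips 2 -> legal
(1,4): flips 1 -> legal
(2,0): flips 1 -> legal
(2,4): flips 1 -> legal
(3,0): flips 2 -> legal
(3,4): flips 2 -> legal
(5,0): no bracket -> illegal
(5,1): no bracket -> illegal
(5,3): no bracket -> illegal
(5,4): no bracket -> illegal

Answer: (0,4) (1,1) (1,4) (2,0) (2,4) (3,0) (3,4)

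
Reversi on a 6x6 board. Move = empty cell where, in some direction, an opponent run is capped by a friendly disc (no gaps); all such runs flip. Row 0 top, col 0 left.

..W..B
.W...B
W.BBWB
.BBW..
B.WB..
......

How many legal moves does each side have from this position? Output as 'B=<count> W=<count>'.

Answer: B=7 W=6

Derivation:
-- B to move --
(0,0): flips 1 -> legal
(0,1): no bracket -> illegal
(0,3): no bracket -> illegal
(1,0): no bracket -> illegal
(1,2): no bracket -> illegal
(1,3): no bracket -> illegal
(1,4): no bracket -> illegal
(2,1): no bracket -> illegal
(3,0): no bracket -> illegal
(3,4): flips 1 -> legal
(3,5): no bracket -> illegal
(4,1): flips 1 -> legal
(4,4): flips 1 -> legal
(5,1): flips 3 -> legal
(5,2): flips 1 -> legal
(5,3): flips 1 -> legal
B mobility = 7
-- W to move --
(0,4): no bracket -> illegal
(1,2): flips 2 -> legal
(1,3): flips 1 -> legal
(1,4): no bracket -> illegal
(2,1): flips 2 -> legal
(3,0): flips 2 -> legal
(3,4): no bracket -> illegal
(3,5): no bracket -> illegal
(4,1): no bracket -> illegal
(4,4): flips 1 -> legal
(5,0): no bracket -> illegal
(5,1): no bracket -> illegal
(5,2): no bracket -> illegal
(5,3): flips 1 -> legal
(5,4): no bracket -> illegal
W mobility = 6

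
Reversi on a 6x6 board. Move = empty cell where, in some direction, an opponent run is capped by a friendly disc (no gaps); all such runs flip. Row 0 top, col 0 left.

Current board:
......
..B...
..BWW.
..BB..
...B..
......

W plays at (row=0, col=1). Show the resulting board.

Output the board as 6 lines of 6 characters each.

Answer: .W....
..W...
..BWW.
..BB..
...B..
......

Derivation:
Place W at (0,1); scan 8 dirs for brackets.
Dir NW: edge -> no flip
Dir N: edge -> no flip
Dir NE: edge -> no flip
Dir W: first cell '.' (not opp) -> no flip
Dir E: first cell '.' (not opp) -> no flip
Dir SW: first cell '.' (not opp) -> no flip
Dir S: first cell '.' (not opp) -> no flip
Dir SE: opp run (1,2) capped by W -> flip
All flips: (1,2)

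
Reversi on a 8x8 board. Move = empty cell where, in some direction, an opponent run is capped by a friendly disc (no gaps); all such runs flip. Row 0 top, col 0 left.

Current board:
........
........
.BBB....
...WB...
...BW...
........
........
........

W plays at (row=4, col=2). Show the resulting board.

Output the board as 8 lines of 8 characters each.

Answer: ........
........
.BBB....
...WB...
..WWW...
........
........
........

Derivation:
Place W at (4,2); scan 8 dirs for brackets.
Dir NW: first cell '.' (not opp) -> no flip
Dir N: first cell '.' (not opp) -> no flip
Dir NE: first cell 'W' (not opp) -> no flip
Dir W: first cell '.' (not opp) -> no flip
Dir E: opp run (4,3) capped by W -> flip
Dir SW: first cell '.' (not opp) -> no flip
Dir S: first cell '.' (not opp) -> no flip
Dir SE: first cell '.' (not opp) -> no flip
All flips: (4,3)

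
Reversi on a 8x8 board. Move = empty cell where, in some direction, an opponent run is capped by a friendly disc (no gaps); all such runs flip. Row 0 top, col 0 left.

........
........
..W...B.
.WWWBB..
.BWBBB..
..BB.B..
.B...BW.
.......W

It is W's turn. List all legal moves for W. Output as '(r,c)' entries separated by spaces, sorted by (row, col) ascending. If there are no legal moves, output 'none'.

(1,5): no bracket -> illegal
(1,6): no bracket -> illegal
(1,7): no bracket -> illegal
(2,3): no bracket -> illegal
(2,4): no bracket -> illegal
(2,5): no bracket -> illegal
(2,7): no bracket -> illegal
(3,0): no bracket -> illegal
(3,6): flips 2 -> legal
(3,7): no bracket -> illegal
(4,0): flips 1 -> legal
(4,6): flips 3 -> legal
(5,0): flips 1 -> legal
(5,1): flips 1 -> legal
(5,4): flips 1 -> legal
(5,6): no bracket -> illegal
(6,0): no bracket -> illegal
(6,2): flips 1 -> legal
(6,3): flips 2 -> legal
(6,4): flips 2 -> legal
(7,0): no bracket -> illegal
(7,1): no bracket -> illegal
(7,2): no bracket -> illegal
(7,4): no bracket -> illegal
(7,5): no bracket -> illegal
(7,6): no bracket -> illegal

Answer: (3,6) (4,0) (4,6) (5,0) (5,1) (5,4) (6,2) (6,3) (6,4)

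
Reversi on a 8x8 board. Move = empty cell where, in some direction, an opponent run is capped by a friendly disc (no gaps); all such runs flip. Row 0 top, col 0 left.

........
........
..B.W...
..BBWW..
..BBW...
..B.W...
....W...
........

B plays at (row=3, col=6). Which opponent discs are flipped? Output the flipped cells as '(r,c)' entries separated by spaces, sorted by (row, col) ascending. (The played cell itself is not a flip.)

Answer: (3,4) (3,5)

Derivation:
Dir NW: first cell '.' (not opp) -> no flip
Dir N: first cell '.' (not opp) -> no flip
Dir NE: first cell '.' (not opp) -> no flip
Dir W: opp run (3,5) (3,4) capped by B -> flip
Dir E: first cell '.' (not opp) -> no flip
Dir SW: first cell '.' (not opp) -> no flip
Dir S: first cell '.' (not opp) -> no flip
Dir SE: first cell '.' (not opp) -> no flip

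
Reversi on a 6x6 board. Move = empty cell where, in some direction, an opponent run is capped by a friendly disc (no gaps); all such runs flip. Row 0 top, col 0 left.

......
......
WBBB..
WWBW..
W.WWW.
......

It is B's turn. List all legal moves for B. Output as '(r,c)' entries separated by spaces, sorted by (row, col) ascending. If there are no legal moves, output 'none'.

(1,0): no bracket -> illegal
(1,1): no bracket -> illegal
(2,4): no bracket -> illegal
(3,4): flips 1 -> legal
(3,5): no bracket -> illegal
(4,1): flips 1 -> legal
(4,5): no bracket -> illegal
(5,0): no bracket -> illegal
(5,1): no bracket -> illegal
(5,2): flips 1 -> legal
(5,3): flips 2 -> legal
(5,4): flips 1 -> legal
(5,5): flips 2 -> legal

Answer: (3,4) (4,1) (5,2) (5,3) (5,4) (5,5)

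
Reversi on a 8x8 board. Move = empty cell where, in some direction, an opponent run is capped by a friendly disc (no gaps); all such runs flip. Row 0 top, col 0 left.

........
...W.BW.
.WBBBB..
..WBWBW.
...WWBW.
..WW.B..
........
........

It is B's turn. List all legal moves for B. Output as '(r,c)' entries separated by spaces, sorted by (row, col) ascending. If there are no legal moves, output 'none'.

(0,2): flips 1 -> legal
(0,3): flips 1 -> legal
(0,4): flips 1 -> legal
(0,5): no bracket -> illegal
(0,6): no bracket -> illegal
(0,7): flips 1 -> legal
(1,0): no bracket -> illegal
(1,1): no bracket -> illegal
(1,2): no bracket -> illegal
(1,4): no bracket -> illegal
(1,7): flips 1 -> legal
(2,0): flips 1 -> legal
(2,6): no bracket -> illegal
(2,7): flips 1 -> legal
(3,0): no bracket -> illegal
(3,1): flips 1 -> legal
(3,7): flips 2 -> legal
(4,1): flips 1 -> legal
(4,2): flips 3 -> legal
(4,7): flips 2 -> legal
(5,1): no bracket -> illegal
(5,4): flips 2 -> legal
(5,6): no bracket -> illegal
(5,7): flips 1 -> legal
(6,1): flips 3 -> legal
(6,2): flips 2 -> legal
(6,3): flips 2 -> legal
(6,4): no bracket -> illegal

Answer: (0,2) (0,3) (0,4) (0,7) (1,7) (2,0) (2,7) (3,1) (3,7) (4,1) (4,2) (4,7) (5,4) (5,7) (6,1) (6,2) (6,3)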